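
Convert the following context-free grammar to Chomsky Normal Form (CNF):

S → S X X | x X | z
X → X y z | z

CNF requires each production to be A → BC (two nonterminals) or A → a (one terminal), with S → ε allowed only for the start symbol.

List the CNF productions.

TX → x; S → z; TY → y; TZ → z; X → z; S → S X0; X0 → X X; S → TX X; X → X X1; X1 → TY TZ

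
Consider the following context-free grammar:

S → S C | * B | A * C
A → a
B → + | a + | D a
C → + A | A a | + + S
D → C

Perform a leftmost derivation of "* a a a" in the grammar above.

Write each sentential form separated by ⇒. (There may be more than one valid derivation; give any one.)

S ⇒ * B ⇒ * D a ⇒ * C a ⇒ * A a a ⇒ * a a a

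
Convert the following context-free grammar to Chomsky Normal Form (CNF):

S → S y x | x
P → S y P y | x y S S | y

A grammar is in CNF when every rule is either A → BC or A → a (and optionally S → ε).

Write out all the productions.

TY → y; TX → x; S → x; P → y; S → S X0; X0 → TY TX; P → S X1; X1 → TY X2; X2 → P TY; P → TX X3; X3 → TY X4; X4 → S S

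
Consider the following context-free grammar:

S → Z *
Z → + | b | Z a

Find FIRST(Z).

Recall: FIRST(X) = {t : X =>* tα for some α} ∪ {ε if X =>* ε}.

We compute FIRST(Z) using the standard algorithm.
FIRST(S) = {+, b}
FIRST(Z) = {+, b}
Therefore, FIRST(Z) = {+, b}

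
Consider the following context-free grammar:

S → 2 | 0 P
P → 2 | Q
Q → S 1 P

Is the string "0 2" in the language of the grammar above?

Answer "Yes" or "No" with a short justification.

Yes - a valid derivation exists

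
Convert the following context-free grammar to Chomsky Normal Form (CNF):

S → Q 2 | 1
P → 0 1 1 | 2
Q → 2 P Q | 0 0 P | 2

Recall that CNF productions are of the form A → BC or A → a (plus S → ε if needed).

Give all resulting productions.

T2 → 2; S → 1; T0 → 0; T1 → 1; P → 2; Q → 2; S → Q T2; P → T0 X0; X0 → T1 T1; Q → T2 X1; X1 → P Q; Q → T0 X2; X2 → T0 P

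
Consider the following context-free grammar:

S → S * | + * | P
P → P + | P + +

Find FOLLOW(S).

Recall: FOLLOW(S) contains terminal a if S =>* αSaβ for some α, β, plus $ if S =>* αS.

We compute FOLLOW(S) using the standard algorithm.
FOLLOW(S) starts with {$}.
FIRST(P) = {}
FIRST(S) = {+}
FOLLOW(P) = {$, *, +}
FOLLOW(S) = {$, *}
Therefore, FOLLOW(S) = {$, *}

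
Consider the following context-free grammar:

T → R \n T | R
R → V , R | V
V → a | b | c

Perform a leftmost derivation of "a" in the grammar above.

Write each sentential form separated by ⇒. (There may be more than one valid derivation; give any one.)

T ⇒ R ⇒ V ⇒ a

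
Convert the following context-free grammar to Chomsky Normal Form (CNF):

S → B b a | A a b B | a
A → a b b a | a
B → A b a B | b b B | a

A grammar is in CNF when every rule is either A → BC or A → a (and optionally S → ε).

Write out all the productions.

TB → b; TA → a; S → a; A → a; B → a; S → B X0; X0 → TB TA; S → A X1; X1 → TA X2; X2 → TB B; A → TA X3; X3 → TB X4; X4 → TB TA; B → A X5; X5 → TB X6; X6 → TA B; B → TB X7; X7 → TB B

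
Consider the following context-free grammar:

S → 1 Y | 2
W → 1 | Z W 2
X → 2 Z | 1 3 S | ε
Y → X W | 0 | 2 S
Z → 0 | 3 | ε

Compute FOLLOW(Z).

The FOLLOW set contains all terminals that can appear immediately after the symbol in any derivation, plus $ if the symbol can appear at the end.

We compute FOLLOW(Z) using the standard algorithm.
FOLLOW(S) starts with {$}.
FIRST(S) = {1, 2}
FIRST(W) = {0, 1, 3}
FIRST(X) = {1, 2, ε}
FIRST(Y) = {0, 1, 2, 3}
FIRST(Z) = {0, 3, ε}
FOLLOW(S) = {$, 0, 1, 3}
FOLLOW(W) = {$, 0, 1, 2, 3}
FOLLOW(X) = {0, 1, 3}
FOLLOW(Y) = {$, 0, 1, 3}
FOLLOW(Z) = {0, 1, 3}
Therefore, FOLLOW(Z) = {0, 1, 3}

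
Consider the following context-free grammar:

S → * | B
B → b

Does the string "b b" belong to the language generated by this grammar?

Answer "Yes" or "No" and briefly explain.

No - no valid derivation exists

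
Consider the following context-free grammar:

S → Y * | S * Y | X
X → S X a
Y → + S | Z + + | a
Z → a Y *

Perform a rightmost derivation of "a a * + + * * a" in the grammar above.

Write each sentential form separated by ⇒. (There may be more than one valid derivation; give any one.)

S ⇒ S * Y ⇒ S * a ⇒ Y * * a ⇒ Z + + * * a ⇒ a Y * + + * * a ⇒ a a * + + * * a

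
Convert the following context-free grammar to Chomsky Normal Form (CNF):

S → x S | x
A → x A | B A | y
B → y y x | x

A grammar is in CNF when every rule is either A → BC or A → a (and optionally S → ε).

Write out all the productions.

TX → x; S → x; A → y; TY → y; B → x; S → TX S; A → TX A; A → B A; B → TY X0; X0 → TY TX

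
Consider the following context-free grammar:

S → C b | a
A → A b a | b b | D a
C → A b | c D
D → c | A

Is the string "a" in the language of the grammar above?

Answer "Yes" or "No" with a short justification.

Yes - a valid derivation exists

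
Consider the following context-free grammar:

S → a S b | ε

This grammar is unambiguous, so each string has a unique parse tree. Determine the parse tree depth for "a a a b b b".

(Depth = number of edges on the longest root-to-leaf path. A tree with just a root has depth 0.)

4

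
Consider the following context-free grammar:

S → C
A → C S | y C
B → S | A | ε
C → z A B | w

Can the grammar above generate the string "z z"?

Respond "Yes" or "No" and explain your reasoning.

No - no valid derivation exists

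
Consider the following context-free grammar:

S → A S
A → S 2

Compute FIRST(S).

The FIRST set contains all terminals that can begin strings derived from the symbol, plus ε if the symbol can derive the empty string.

We compute FIRST(S) using the standard algorithm.
FIRST(A) = {}
FIRST(S) = {}
Therefore, FIRST(S) = {}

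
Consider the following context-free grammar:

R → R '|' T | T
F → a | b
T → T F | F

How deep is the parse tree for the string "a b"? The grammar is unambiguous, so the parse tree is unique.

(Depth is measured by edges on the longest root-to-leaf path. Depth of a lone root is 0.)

4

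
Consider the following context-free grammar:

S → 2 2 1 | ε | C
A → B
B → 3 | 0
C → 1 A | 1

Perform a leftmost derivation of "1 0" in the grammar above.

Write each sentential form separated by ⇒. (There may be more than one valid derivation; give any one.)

S ⇒ C ⇒ 1 A ⇒ 1 B ⇒ 1 0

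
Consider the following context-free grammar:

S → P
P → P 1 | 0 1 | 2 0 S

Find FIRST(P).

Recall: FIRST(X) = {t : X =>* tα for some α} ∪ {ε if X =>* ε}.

We compute FIRST(P) using the standard algorithm.
FIRST(P) = {0, 2}
FIRST(S) = {0, 2}
Therefore, FIRST(P) = {0, 2}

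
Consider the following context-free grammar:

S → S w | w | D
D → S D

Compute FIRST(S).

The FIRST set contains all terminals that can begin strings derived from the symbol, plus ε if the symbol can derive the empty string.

We compute FIRST(S) using the standard algorithm.
FIRST(D) = {w}
FIRST(S) = {w}
Therefore, FIRST(S) = {w}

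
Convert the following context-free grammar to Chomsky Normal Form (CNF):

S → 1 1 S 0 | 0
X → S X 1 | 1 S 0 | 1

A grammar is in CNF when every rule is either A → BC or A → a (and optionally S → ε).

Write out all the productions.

T1 → 1; T0 → 0; S → 0; X → 1; S → T1 X0; X0 → T1 X1; X1 → S T0; X → S X2; X2 → X T1; X → T1 X3; X3 → S T0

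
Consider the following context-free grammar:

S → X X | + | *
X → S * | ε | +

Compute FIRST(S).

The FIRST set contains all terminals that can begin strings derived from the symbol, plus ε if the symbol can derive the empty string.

We compute FIRST(S) using the standard algorithm.
FIRST(S) = {*, +, ε}
FIRST(X) = {*, +, ε}
Therefore, FIRST(S) = {*, +, ε}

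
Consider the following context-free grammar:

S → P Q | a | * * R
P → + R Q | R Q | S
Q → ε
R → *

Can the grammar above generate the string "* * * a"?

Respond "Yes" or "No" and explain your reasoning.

No - no valid derivation exists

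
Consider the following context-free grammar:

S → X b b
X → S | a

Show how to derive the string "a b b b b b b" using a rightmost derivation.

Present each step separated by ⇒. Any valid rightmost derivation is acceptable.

S ⇒ X b b ⇒ S b b ⇒ X b b b b ⇒ S b b b b ⇒ X b b b b b b ⇒ a b b b b b b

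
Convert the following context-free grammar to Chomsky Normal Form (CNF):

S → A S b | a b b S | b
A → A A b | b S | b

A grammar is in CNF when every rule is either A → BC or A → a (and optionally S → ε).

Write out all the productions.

TB → b; TA → a; S → b; A → b; S → A X0; X0 → S TB; S → TA X1; X1 → TB X2; X2 → TB S; A → A X3; X3 → A TB; A → TB S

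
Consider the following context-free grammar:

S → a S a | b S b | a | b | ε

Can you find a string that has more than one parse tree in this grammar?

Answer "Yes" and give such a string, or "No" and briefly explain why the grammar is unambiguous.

No - the grammar is unambiguous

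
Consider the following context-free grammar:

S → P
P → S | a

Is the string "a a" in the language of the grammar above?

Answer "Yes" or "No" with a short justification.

No - no valid derivation exists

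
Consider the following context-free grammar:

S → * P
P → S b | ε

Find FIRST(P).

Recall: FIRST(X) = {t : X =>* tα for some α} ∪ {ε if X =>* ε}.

We compute FIRST(P) using the standard algorithm.
FIRST(P) = {*, ε}
FIRST(S) = {*}
Therefore, FIRST(P) = {*, ε}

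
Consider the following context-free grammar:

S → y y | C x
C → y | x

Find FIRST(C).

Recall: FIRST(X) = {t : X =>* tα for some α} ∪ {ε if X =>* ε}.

We compute FIRST(C) using the standard algorithm.
FIRST(C) = {x, y}
FIRST(S) = {x, y}
Therefore, FIRST(C) = {x, y}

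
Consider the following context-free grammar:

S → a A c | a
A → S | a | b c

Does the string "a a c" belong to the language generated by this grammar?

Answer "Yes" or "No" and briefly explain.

Yes - a valid derivation exists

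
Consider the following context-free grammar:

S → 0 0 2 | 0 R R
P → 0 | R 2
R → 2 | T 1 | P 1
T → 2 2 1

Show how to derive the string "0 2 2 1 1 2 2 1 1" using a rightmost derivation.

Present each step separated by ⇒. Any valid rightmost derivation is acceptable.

S ⇒ 0 R R ⇒ 0 R T 1 ⇒ 0 R 2 2 1 1 ⇒ 0 T 1 2 2 1 1 ⇒ 0 2 2 1 1 2 2 1 1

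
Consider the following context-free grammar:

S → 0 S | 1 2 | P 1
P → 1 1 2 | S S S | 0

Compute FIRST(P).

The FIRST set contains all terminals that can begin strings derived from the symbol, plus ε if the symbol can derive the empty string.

We compute FIRST(P) using the standard algorithm.
FIRST(P) = {0, 1}
FIRST(S) = {0, 1}
Therefore, FIRST(P) = {0, 1}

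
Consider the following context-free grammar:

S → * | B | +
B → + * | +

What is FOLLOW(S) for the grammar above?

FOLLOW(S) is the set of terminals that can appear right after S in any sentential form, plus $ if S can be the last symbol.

We compute FOLLOW(S) using the standard algorithm.
FOLLOW(S) starts with {$}.
FIRST(B) = {+}
FIRST(S) = {*, +}
FOLLOW(B) = {$}
FOLLOW(S) = {$}
Therefore, FOLLOW(S) = {$}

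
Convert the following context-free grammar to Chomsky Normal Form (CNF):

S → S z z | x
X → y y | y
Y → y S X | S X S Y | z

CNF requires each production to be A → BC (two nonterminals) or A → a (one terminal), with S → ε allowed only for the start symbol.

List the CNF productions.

TZ → z; S → x; TY → y; X → y; Y → z; S → S X0; X0 → TZ TZ; X → TY TY; Y → TY X1; X1 → S X; Y → S X2; X2 → X X3; X3 → S Y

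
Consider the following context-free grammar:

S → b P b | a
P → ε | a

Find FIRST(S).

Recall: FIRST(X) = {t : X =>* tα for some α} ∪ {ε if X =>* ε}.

We compute FIRST(S) using the standard algorithm.
FIRST(P) = {a, ε}
FIRST(S) = {a, b}
Therefore, FIRST(S) = {a, b}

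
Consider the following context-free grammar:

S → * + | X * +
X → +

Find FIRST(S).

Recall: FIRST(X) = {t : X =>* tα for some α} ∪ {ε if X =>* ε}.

We compute FIRST(S) using the standard algorithm.
FIRST(S) = {*, +}
FIRST(X) = {+}
Therefore, FIRST(S) = {*, +}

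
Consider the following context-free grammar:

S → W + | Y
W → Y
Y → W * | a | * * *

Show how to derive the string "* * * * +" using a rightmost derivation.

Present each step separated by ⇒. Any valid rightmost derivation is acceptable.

S ⇒ W + ⇒ Y + ⇒ W * + ⇒ Y * + ⇒ * * * * +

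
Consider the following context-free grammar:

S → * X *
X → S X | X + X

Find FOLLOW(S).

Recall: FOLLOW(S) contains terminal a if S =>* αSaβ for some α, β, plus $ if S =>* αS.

We compute FOLLOW(S) using the standard algorithm.
FOLLOW(S) starts with {$}.
FIRST(S) = {*}
FIRST(X) = {*}
FOLLOW(S) = {$, *}
FOLLOW(X) = {*, +}
Therefore, FOLLOW(S) = {$, *}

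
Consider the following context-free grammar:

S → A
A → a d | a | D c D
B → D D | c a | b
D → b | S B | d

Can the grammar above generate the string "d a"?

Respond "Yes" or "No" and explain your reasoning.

No - no valid derivation exists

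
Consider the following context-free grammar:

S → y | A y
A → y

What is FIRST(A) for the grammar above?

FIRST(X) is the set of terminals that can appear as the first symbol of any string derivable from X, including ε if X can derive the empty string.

We compute FIRST(A) using the standard algorithm.
FIRST(A) = {y}
FIRST(S) = {y}
Therefore, FIRST(A) = {y}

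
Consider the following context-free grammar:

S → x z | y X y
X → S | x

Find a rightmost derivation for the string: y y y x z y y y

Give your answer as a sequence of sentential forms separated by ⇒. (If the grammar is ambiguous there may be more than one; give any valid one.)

S ⇒ y X y ⇒ y S y ⇒ y y X y y ⇒ y y S y y ⇒ y y y X y y y ⇒ y y y S y y y ⇒ y y y x z y y y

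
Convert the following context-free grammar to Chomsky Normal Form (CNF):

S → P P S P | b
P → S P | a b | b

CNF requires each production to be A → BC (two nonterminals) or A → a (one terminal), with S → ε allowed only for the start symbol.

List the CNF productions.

S → b; TA → a; TB → b; P → b; S → P X0; X0 → P X1; X1 → S P; P → S P; P → TA TB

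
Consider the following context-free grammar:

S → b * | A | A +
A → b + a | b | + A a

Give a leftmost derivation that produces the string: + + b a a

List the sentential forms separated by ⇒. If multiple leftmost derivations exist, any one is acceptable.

S ⇒ A ⇒ + A a ⇒ + + A a a ⇒ + + b a a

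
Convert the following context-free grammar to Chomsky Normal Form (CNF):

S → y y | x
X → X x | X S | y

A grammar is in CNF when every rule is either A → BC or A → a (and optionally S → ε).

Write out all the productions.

TY → y; S → x; TX → x; X → y; S → TY TY; X → X TX; X → X S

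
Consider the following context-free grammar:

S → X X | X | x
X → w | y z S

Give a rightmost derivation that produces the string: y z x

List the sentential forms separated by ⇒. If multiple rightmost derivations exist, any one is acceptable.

S ⇒ X ⇒ y z S ⇒ y z x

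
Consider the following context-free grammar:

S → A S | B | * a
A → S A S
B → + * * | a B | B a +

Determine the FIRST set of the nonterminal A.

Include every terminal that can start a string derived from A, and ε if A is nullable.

We compute FIRST(A) using the standard algorithm.
FIRST(A) = {*, +, a}
FIRST(B) = {+, a}
FIRST(S) = {*, +, a}
Therefore, FIRST(A) = {*, +, a}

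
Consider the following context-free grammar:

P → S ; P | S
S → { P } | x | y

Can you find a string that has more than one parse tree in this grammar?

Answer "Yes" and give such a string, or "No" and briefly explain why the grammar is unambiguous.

No - the grammar is unambiguous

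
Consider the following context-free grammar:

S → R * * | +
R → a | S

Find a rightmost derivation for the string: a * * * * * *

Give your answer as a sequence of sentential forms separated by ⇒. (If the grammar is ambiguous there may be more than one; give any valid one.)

S ⇒ R * * ⇒ S * * ⇒ R * * * * ⇒ S * * * * ⇒ R * * * * * * ⇒ a * * * * * *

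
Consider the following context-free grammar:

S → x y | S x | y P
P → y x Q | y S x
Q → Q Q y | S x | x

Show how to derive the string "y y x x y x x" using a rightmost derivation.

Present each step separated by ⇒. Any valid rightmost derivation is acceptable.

S ⇒ S x ⇒ y P x ⇒ y y x Q x ⇒ y y x S x x ⇒ y y x x y x x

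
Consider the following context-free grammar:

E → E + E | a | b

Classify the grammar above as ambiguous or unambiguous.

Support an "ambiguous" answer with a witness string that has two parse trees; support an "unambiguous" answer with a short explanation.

Ambiguous - the string 'b + b + a + a' has two distinct parse trees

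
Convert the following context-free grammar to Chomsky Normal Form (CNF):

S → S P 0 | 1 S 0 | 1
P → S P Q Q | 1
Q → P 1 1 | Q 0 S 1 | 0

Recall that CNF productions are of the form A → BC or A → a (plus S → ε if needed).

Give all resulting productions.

T0 → 0; T1 → 1; S → 1; P → 1; Q → 0; S → S X0; X0 → P T0; S → T1 X1; X1 → S T0; P → S X2; X2 → P X3; X3 → Q Q; Q → P X4; X4 → T1 T1; Q → Q X5; X5 → T0 X6; X6 → S T1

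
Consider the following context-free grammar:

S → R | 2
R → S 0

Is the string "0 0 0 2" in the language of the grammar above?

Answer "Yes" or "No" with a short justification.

No - no valid derivation exists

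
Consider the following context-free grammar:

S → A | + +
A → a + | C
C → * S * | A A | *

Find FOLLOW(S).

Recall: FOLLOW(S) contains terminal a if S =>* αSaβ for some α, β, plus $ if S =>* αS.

We compute FOLLOW(S) using the standard algorithm.
FOLLOW(S) starts with {$}.
FIRST(A) = {*, a}
FIRST(C) = {*, a}
FIRST(S) = {*, +, a}
FOLLOW(A) = {$, *, a}
FOLLOW(C) = {$, *, a}
FOLLOW(S) = {$, *}
Therefore, FOLLOW(S) = {$, *}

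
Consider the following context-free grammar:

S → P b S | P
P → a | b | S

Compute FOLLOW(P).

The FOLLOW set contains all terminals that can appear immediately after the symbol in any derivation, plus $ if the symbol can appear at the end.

We compute FOLLOW(P) using the standard algorithm.
FOLLOW(S) starts with {$}.
FIRST(P) = {a, b}
FIRST(S) = {a, b}
FOLLOW(P) = {$, b}
FOLLOW(S) = {$, b}
Therefore, FOLLOW(P) = {$, b}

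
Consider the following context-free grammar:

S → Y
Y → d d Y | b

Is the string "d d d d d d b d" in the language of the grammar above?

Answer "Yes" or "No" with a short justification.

No - no valid derivation exists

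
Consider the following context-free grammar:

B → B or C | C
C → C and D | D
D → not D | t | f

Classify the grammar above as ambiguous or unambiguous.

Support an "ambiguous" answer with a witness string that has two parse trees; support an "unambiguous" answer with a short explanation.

Unambiguous - every string in the language has a unique parse tree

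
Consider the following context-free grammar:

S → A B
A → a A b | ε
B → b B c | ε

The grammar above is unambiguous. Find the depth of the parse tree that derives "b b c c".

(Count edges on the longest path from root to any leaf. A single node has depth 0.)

4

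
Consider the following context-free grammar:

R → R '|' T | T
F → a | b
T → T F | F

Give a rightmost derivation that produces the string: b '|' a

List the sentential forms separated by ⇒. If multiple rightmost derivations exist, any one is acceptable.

R ⇒ R '|' T ⇒ R '|' F ⇒ R '|' a ⇒ T '|' a ⇒ F '|' a ⇒ b '|' a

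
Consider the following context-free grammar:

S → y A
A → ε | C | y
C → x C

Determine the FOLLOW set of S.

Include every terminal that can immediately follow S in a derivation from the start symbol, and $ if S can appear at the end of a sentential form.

We compute FOLLOW(S) using the standard algorithm.
FOLLOW(S) starts with {$}.
FIRST(A) = {x, y, ε}
FIRST(C) = {x}
FIRST(S) = {y}
FOLLOW(A) = {$}
FOLLOW(C) = {$}
FOLLOW(S) = {$}
Therefore, FOLLOW(S) = {$}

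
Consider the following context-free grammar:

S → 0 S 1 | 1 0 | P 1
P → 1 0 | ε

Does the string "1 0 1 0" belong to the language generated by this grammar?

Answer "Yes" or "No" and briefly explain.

No - no valid derivation exists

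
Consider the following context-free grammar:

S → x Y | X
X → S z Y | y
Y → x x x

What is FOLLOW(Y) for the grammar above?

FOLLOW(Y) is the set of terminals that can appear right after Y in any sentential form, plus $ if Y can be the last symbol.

We compute FOLLOW(Y) using the standard algorithm.
FOLLOW(S) starts with {$}.
FIRST(S) = {x, y}
FIRST(X) = {x, y}
FIRST(Y) = {x}
FOLLOW(S) = {$, z}
FOLLOW(X) = {$, z}
FOLLOW(Y) = {$, z}
Therefore, FOLLOW(Y) = {$, z}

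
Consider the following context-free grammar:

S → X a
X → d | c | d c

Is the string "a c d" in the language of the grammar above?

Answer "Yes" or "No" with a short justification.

No - no valid derivation exists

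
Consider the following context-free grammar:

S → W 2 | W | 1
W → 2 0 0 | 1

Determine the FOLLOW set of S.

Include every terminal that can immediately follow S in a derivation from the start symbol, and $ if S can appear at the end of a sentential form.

We compute FOLLOW(S) using the standard algorithm.
FOLLOW(S) starts with {$}.
FIRST(S) = {1, 2}
FIRST(W) = {1, 2}
FOLLOW(S) = {$}
FOLLOW(W) = {$, 2}
Therefore, FOLLOW(S) = {$}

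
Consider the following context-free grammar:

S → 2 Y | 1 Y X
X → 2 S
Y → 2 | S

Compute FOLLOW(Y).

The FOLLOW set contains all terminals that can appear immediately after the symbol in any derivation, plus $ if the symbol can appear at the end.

We compute FOLLOW(Y) using the standard algorithm.
FOLLOW(S) starts with {$}.
FIRST(S) = {1, 2}
FIRST(X) = {2}
FIRST(Y) = {1, 2}
FOLLOW(S) = {$, 2}
FOLLOW(X) = {$, 2}
FOLLOW(Y) = {$, 2}
Therefore, FOLLOW(Y) = {$, 2}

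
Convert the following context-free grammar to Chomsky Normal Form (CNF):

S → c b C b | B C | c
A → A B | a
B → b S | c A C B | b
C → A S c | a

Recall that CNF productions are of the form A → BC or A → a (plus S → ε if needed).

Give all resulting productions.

TC → c; TB → b; S → c; A → a; B → b; C → a; S → TC X0; X0 → TB X1; X1 → C TB; S → B C; A → A B; B → TB S; B → TC X2; X2 → A X3; X3 → C B; C → A X4; X4 → S TC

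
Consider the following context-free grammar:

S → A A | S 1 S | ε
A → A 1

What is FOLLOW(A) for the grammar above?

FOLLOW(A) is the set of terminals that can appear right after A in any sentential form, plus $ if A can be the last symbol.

We compute FOLLOW(A) using the standard algorithm.
FOLLOW(S) starts with {$}.
FIRST(A) = {}
FIRST(S) = {1, ε}
FOLLOW(A) = {$, 1}
FOLLOW(S) = {$, 1}
Therefore, FOLLOW(A) = {$, 1}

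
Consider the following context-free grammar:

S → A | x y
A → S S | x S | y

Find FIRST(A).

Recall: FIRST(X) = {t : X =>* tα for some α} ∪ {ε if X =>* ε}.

We compute FIRST(A) using the standard algorithm.
FIRST(A) = {x, y}
FIRST(S) = {x, y}
Therefore, FIRST(A) = {x, y}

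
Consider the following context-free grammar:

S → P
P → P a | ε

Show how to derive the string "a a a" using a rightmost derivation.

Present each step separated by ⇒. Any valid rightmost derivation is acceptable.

S ⇒ P ⇒ P a ⇒ P a a ⇒ P a a a ⇒ a a a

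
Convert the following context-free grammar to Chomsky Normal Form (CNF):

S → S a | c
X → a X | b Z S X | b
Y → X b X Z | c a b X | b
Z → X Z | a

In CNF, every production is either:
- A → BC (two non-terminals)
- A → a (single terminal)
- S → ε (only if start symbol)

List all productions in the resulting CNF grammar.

TA → a; S → c; TB → b; X → b; TC → c; Y → b; Z → a; S → S TA; X → TA X; X → TB X0; X0 → Z X1; X1 → S X; Y → X X2; X2 → TB X3; X3 → X Z; Y → TC X4; X4 → TA X5; X5 → TB X; Z → X Z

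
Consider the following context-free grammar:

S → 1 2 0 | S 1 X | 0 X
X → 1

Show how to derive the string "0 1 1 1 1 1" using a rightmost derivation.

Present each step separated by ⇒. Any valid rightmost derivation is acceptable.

S ⇒ S 1 X ⇒ S 1 1 ⇒ S 1 X 1 1 ⇒ S 1 1 1 1 ⇒ 0 X 1 1 1 1 ⇒ 0 1 1 1 1 1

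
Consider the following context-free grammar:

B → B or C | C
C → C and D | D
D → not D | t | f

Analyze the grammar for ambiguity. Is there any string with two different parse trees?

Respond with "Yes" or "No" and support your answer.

No - the grammar is unambiguous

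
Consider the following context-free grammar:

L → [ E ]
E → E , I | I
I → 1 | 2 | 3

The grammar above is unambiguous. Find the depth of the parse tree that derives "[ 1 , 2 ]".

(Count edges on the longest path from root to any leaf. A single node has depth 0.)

4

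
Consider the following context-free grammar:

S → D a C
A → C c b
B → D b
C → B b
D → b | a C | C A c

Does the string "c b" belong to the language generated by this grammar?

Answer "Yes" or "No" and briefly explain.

No - no valid derivation exists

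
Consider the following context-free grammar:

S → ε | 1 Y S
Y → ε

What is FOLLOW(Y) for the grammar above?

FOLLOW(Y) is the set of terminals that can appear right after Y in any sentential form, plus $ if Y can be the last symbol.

We compute FOLLOW(Y) using the standard algorithm.
FOLLOW(S) starts with {$}.
FIRST(S) = {1, ε}
FIRST(Y) = {ε}
FOLLOW(S) = {$}
FOLLOW(Y) = {$, 1}
Therefore, FOLLOW(Y) = {$, 1}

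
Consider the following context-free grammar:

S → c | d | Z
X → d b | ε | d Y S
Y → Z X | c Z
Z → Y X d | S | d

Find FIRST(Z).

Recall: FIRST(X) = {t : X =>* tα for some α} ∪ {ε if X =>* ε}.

We compute FIRST(Z) using the standard algorithm.
FIRST(S) = {c, d}
FIRST(X) = {d, ε}
FIRST(Y) = {c, d}
FIRST(Z) = {c, d}
Therefore, FIRST(Z) = {c, d}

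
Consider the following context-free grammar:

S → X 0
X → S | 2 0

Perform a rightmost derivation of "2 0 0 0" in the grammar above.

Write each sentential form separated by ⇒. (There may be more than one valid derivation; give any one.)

S ⇒ X 0 ⇒ S 0 ⇒ X 0 0 ⇒ 2 0 0 0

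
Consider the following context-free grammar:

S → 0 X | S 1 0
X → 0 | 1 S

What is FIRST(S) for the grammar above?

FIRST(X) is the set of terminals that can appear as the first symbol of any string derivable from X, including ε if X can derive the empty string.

We compute FIRST(S) using the standard algorithm.
FIRST(S) = {0}
FIRST(X) = {0, 1}
Therefore, FIRST(S) = {0}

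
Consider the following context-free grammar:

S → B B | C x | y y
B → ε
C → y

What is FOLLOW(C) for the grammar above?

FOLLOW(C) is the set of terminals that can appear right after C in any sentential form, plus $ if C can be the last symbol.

We compute FOLLOW(C) using the standard algorithm.
FOLLOW(S) starts with {$}.
FIRST(B) = {ε}
FIRST(C) = {y}
FIRST(S) = {y, ε}
FOLLOW(B) = {$}
FOLLOW(C) = {x}
FOLLOW(S) = {$}
Therefore, FOLLOW(C) = {x}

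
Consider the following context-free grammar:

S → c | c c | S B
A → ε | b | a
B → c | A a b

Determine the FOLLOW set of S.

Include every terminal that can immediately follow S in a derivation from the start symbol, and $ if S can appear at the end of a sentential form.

We compute FOLLOW(S) using the standard algorithm.
FOLLOW(S) starts with {$}.
FIRST(A) = {a, b, ε}
FIRST(B) = {a, b, c}
FIRST(S) = {c}
FOLLOW(A) = {a}
FOLLOW(B) = {$, a, b, c}
FOLLOW(S) = {$, a, b, c}
Therefore, FOLLOW(S) = {$, a, b, c}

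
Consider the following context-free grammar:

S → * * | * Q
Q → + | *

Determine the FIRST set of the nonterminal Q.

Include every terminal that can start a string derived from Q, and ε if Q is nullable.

We compute FIRST(Q) using the standard algorithm.
FIRST(Q) = {*, +}
FIRST(S) = {*}
Therefore, FIRST(Q) = {*, +}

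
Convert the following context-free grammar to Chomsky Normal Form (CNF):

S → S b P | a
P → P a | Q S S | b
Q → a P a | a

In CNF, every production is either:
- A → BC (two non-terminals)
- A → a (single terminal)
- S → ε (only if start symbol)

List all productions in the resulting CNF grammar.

TB → b; S → a; TA → a; P → b; Q → a; S → S X0; X0 → TB P; P → P TA; P → Q X1; X1 → S S; Q → TA X2; X2 → P TA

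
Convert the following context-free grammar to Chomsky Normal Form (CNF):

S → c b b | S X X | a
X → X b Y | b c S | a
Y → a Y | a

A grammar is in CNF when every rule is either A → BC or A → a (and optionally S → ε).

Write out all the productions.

TC → c; TB → b; S → a; X → a; TA → a; Y → a; S → TC X0; X0 → TB TB; S → S X1; X1 → X X; X → X X2; X2 → TB Y; X → TB X3; X3 → TC S; Y → TA Y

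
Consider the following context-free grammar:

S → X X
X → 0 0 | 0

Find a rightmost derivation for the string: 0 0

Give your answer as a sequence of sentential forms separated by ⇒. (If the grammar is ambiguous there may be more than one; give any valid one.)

S ⇒ X X ⇒ X 0 ⇒ 0 0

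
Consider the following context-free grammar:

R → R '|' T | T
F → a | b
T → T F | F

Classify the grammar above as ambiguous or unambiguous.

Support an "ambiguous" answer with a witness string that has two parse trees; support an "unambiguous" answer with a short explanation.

Unambiguous - every string in the language has a unique parse tree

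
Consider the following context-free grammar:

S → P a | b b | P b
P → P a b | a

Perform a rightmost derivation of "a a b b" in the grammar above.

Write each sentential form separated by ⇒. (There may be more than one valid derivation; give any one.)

S ⇒ P b ⇒ P a b b ⇒ a a b b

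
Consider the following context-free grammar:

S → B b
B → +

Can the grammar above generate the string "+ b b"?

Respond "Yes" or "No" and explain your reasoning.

No - no valid derivation exists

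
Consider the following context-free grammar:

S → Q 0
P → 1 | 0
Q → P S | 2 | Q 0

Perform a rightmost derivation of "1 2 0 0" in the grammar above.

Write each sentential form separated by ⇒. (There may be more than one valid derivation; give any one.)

S ⇒ Q 0 ⇒ P S 0 ⇒ P Q 0 0 ⇒ P 2 0 0 ⇒ 1 2 0 0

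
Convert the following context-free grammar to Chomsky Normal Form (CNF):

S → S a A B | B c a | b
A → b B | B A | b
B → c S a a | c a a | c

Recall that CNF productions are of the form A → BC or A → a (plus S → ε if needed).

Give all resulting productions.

TA → a; TC → c; S → b; TB → b; A → b; B → c; S → S X0; X0 → TA X1; X1 → A B; S → B X2; X2 → TC TA; A → TB B; A → B A; B → TC X3; X3 → S X4; X4 → TA TA; B → TC X5; X5 → TA TA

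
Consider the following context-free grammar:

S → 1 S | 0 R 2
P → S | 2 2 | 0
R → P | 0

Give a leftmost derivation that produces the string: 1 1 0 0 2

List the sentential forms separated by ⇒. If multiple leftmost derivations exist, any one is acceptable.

S ⇒ 1 S ⇒ 1 1 S ⇒ 1 1 0 R 2 ⇒ 1 1 0 0 2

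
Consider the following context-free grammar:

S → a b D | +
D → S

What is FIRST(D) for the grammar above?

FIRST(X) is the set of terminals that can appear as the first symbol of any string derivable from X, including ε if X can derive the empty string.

We compute FIRST(D) using the standard algorithm.
FIRST(D) = {+, a}
FIRST(S) = {+, a}
Therefore, FIRST(D) = {+, a}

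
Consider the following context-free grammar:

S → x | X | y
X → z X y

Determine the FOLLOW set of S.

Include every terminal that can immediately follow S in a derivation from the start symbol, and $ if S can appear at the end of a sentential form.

We compute FOLLOW(S) using the standard algorithm.
FOLLOW(S) starts with {$}.
FIRST(S) = {x, y, z}
FIRST(X) = {z}
FOLLOW(S) = {$}
FOLLOW(X) = {$, y}
Therefore, FOLLOW(S) = {$}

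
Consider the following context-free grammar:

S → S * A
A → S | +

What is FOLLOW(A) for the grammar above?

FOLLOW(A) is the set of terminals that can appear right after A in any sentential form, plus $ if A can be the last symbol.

We compute FOLLOW(A) using the standard algorithm.
FOLLOW(S) starts with {$}.
FIRST(A) = {+}
FIRST(S) = {}
FOLLOW(A) = {$, *}
FOLLOW(S) = {$, *}
Therefore, FOLLOW(A) = {$, *}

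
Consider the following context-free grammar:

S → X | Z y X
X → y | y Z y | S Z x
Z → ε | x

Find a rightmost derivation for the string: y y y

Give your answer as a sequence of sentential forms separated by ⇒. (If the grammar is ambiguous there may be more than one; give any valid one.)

S ⇒ Z y X ⇒ Z y y Z y ⇒ Z y y y ⇒ y y y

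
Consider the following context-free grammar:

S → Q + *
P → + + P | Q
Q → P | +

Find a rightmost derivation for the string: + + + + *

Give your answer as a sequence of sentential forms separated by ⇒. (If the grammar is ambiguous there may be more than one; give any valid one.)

S ⇒ Q + * ⇒ P + * ⇒ + + P + * ⇒ + + Q + * ⇒ + + + + *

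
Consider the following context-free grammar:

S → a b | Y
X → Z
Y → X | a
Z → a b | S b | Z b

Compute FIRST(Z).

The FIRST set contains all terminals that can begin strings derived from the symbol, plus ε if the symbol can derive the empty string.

We compute FIRST(Z) using the standard algorithm.
FIRST(S) = {a}
FIRST(X) = {a}
FIRST(Y) = {a}
FIRST(Z) = {a}
Therefore, FIRST(Z) = {a}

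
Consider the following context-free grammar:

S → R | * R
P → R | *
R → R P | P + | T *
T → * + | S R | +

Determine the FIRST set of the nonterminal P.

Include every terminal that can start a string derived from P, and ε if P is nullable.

We compute FIRST(P) using the standard algorithm.
FIRST(P) = {*, +}
FIRST(R) = {*, +}
FIRST(S) = {*, +}
FIRST(T) = {*, +}
Therefore, FIRST(P) = {*, +}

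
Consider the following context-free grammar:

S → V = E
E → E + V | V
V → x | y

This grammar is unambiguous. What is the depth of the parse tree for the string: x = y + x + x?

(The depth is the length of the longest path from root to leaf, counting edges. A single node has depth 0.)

5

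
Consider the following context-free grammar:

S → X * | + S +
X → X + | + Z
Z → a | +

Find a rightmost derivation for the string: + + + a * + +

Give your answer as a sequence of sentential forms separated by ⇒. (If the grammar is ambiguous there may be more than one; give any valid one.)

S ⇒ + S + ⇒ + + S + + ⇒ + + X * + + ⇒ + + + Z * + + ⇒ + + + a * + +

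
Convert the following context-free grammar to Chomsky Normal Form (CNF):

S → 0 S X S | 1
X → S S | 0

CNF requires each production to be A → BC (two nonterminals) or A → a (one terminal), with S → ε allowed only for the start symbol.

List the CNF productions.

T0 → 0; S → 1; X → 0; S → T0 X0; X0 → S X1; X1 → X S; X → S S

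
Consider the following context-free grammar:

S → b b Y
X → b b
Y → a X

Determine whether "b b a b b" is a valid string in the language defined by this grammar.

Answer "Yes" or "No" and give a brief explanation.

Yes - a valid derivation exists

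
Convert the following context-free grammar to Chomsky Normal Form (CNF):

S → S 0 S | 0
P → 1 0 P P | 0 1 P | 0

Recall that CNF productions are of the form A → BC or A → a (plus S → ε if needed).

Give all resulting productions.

T0 → 0; S → 0; T1 → 1; P → 0; S → S X0; X0 → T0 S; P → T1 X1; X1 → T0 X2; X2 → P P; P → T0 X3; X3 → T1 P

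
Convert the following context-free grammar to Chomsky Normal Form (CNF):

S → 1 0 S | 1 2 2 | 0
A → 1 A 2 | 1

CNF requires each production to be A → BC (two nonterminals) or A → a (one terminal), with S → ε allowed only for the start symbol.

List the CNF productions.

T1 → 1; T0 → 0; T2 → 2; S → 0; A → 1; S → T1 X0; X0 → T0 S; S → T1 X1; X1 → T2 T2; A → T1 X2; X2 → A T2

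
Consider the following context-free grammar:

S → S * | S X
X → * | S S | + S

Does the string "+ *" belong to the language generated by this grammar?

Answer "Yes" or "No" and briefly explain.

No - no valid derivation exists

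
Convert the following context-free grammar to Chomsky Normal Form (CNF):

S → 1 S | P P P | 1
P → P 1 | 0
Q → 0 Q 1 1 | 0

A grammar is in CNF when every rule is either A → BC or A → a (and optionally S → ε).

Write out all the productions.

T1 → 1; S → 1; P → 0; T0 → 0; Q → 0; S → T1 S; S → P X0; X0 → P P; P → P T1; Q → T0 X1; X1 → Q X2; X2 → T1 T1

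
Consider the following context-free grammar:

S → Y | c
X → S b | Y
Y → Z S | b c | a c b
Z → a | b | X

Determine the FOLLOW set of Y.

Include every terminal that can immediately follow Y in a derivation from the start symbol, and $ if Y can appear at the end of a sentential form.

We compute FOLLOW(Y) using the standard algorithm.
FOLLOW(S) starts with {$}.
FIRST(S) = {a, b, c}
FIRST(X) = {a, b, c}
FIRST(Y) = {a, b, c}
FIRST(Z) = {a, b, c}
FOLLOW(S) = {$, a, b, c}
FOLLOW(X) = {a, b, c}
FOLLOW(Y) = {$, a, b, c}
FOLLOW(Z) = {a, b, c}
Therefore, FOLLOW(Y) = {$, a, b, c}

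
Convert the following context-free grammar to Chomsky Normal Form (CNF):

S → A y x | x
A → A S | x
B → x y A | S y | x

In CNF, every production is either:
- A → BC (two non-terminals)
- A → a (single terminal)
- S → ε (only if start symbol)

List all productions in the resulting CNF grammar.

TY → y; TX → x; S → x; A → x; B → x; S → A X0; X0 → TY TX; A → A S; B → TX X1; X1 → TY A; B → S TY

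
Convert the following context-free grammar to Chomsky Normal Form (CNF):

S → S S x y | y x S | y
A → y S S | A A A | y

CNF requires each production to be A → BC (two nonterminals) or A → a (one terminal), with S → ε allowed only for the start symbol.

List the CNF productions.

TX → x; TY → y; S → y; A → y; S → S X0; X0 → S X1; X1 → TX TY; S → TY X2; X2 → TX S; A → TY X3; X3 → S S; A → A X4; X4 → A A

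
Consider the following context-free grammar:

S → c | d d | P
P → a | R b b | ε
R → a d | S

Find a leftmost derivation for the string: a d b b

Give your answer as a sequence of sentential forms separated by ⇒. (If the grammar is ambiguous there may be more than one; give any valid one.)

S ⇒ P ⇒ R b b ⇒ a d b b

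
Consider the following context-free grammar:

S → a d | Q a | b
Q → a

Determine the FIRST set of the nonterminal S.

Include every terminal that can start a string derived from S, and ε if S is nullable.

We compute FIRST(S) using the standard algorithm.
FIRST(Q) = {a}
FIRST(S) = {a, b}
Therefore, FIRST(S) = {a, b}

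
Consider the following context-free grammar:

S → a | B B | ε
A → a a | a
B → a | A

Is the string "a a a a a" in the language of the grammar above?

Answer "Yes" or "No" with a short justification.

No - no valid derivation exists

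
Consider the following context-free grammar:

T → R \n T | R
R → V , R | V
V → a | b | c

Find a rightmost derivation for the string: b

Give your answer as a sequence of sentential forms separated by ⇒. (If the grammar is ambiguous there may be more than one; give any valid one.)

T ⇒ R ⇒ V ⇒ b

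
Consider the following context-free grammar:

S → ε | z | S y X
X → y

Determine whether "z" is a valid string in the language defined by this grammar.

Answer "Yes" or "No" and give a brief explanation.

Yes - a valid derivation exists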